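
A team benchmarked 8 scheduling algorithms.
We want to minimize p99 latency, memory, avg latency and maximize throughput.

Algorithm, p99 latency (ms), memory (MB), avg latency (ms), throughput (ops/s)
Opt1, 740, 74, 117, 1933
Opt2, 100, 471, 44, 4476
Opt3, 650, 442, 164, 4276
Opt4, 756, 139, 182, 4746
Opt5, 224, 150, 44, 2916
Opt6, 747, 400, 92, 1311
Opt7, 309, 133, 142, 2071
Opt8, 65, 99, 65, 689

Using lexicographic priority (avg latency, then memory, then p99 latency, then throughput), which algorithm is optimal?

First minimize avg latency: best is 44, kept {Opt2, Opt5}.
Then minimize memory: best is 150, kept {Opt5}.

Opt5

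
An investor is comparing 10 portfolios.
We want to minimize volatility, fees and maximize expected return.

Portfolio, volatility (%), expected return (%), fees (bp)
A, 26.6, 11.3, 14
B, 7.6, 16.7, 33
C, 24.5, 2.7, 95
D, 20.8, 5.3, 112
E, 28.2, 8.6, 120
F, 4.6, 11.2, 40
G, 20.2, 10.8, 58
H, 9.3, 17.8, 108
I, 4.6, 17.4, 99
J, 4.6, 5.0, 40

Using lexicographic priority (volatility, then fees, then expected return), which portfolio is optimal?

First minimize volatility: best is 4.6, kept {F, I, J}.
Then minimize fees: best is 40, kept {F, J}.
Then maximize expected return: best is 11.2, kept {F}.

F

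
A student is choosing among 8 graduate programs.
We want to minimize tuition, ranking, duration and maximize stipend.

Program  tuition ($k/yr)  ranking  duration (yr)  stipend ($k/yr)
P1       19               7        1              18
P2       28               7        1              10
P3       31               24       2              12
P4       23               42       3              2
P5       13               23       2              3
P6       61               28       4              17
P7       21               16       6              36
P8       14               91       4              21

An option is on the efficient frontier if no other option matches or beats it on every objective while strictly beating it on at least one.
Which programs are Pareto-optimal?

P1, P5, P7, P8

P1: not dominated.
P2: dominated by P1 (tuition 19≤28, ranking 7≤7, duration 1≤1, stipend 18≥10).
P3: dominated by P1 (tuition 19≤31, ranking 7≤24, duration 1≤2, stipend 18≥12).
P4: dominated by P1 (tuition 19≤23, ranking 7≤42, duration 1≤3, stipend 18≥2).
P5: not dominated (best tuition).
P6: dominated by P1 (tuition 19≤61, ranking 7≤28, duration 1≤4, stipend 18≥17).
P7: not dominated (best stipend).
P8: not dominated.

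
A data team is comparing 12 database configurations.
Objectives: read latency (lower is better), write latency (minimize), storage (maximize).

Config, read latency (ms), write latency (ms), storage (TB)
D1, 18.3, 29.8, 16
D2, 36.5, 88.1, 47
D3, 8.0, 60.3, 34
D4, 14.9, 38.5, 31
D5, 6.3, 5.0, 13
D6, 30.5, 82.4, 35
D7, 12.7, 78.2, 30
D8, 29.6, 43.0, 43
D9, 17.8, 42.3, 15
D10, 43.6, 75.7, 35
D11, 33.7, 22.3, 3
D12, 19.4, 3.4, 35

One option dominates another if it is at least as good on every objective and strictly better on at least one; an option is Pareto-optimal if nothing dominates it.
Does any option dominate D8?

D1: worse on storage (16 vs 43).
D2: worse on read latency (36.5 vs 29.6).
D3: worse on write latency (60.3 vs 43.0).
D4: worse on storage (31 vs 43).
D5: worse on storage (13 vs 43).
D6: worse on read latency (30.5 vs 29.6).
D7: worse on write latency (78.2 vs 43.0).
D9: worse on storage (15 vs 43).
D10: worse on read latency (43.6 vs 29.6).
D11: worse on read latency (33.7 vs 29.6).
D12: worse on storage (35 vs 43).
No option is at least as good as D8 on every objective and strictly better on one.

No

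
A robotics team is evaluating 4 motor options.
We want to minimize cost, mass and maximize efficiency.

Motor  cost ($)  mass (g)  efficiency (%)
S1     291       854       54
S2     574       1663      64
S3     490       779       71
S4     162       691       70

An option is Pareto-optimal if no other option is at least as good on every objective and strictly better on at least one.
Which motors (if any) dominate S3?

S1: worse on mass (854 vs 779).
S2: worse on cost (574 vs 490).
S4: worse on efficiency (70 vs 71).
No option dominates S3.

none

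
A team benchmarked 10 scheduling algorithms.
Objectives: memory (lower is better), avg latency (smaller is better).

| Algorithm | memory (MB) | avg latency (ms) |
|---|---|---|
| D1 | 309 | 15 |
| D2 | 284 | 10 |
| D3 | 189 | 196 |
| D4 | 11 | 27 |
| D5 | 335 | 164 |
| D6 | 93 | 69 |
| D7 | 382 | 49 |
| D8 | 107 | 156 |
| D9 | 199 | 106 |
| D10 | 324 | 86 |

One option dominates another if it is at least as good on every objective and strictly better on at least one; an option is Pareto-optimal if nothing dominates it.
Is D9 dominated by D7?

D7 vs D9: D7 is worse on memory (382 vs 199), so it does not dominate D9.

No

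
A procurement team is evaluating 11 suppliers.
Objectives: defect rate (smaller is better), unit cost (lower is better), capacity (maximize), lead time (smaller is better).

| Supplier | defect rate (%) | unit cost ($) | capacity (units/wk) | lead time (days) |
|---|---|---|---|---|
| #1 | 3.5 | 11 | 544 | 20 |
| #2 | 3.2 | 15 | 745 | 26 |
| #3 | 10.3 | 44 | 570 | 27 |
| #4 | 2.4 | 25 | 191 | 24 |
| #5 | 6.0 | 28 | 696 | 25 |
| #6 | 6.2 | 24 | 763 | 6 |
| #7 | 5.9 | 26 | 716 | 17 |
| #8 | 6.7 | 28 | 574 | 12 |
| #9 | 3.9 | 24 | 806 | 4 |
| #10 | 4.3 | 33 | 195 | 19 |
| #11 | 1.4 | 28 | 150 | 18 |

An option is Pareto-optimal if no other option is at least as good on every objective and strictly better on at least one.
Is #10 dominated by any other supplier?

Yes

#9 vs #10: defect rate 3.9≤4.3, unit cost 24≤33, capacity 806≥195, lead time 4≤19 — #9 is at least as good on every objective and strictly better on at least one, so #9 dominates #10.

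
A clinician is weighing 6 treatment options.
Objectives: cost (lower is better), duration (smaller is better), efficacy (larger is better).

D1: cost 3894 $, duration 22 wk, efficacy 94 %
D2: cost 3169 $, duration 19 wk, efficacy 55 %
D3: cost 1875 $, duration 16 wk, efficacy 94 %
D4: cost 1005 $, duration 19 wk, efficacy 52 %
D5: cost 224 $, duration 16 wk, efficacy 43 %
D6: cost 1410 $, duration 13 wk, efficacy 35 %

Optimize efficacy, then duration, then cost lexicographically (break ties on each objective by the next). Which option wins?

First maximize efficacy: best is 94, kept {D1, D3}.
Then minimize duration: best is 16, kept {D3}.

D3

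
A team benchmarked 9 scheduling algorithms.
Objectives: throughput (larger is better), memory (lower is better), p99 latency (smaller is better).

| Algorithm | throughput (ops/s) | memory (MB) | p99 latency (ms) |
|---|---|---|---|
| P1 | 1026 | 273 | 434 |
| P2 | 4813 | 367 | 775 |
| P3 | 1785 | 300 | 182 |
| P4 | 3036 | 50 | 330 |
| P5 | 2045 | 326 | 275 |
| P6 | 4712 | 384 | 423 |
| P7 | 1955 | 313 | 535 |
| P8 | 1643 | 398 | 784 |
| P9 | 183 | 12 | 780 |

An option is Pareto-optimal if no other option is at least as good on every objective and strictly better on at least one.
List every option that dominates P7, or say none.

P4

P4: throughput 3036≥1955, memory 50≤313, p99 latency 330≤535 — dominates P7.
Others (P1, P2, P3, P5, P6, P8, P9) are each worse than P7 on at least one objective.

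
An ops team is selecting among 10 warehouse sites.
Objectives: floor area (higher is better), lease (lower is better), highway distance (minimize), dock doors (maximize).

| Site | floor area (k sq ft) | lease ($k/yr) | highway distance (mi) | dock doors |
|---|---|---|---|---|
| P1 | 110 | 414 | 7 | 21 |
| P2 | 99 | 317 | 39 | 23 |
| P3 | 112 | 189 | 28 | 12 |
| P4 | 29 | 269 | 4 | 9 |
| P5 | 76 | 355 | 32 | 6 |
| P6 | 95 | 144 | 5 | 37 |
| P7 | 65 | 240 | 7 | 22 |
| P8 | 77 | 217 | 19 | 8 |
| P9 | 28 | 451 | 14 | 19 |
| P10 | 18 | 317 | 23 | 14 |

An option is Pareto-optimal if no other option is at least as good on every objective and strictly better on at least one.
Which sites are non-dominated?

P1, P2, P3, P4, P6

P1: not dominated.
P2: not dominated.
P3: not dominated (best floor area).
P4: not dominated (best highway distance).
P5: dominated by P3 (floor area 112≥76, lease 189≤355, highway distance 28≤32, dock doors 12≥6).
P6: not dominated (best lease).
P7: dominated by P6 (floor area 95≥65, lease 144≤240, highway distance 5≤7, dock doors 37≥22).
P8: dominated by P6 (floor area 95≥77, lease 144≤217, highway distance 5≤19, dock doors 37≥8).
P9: dominated by P1 (floor area 110≥28, lease 414≤451, highway distance 7≤14, dock doors 21≥19).
P10: dominated by P6 (floor area 95≥18, lease 144≤317, highway distance 5≤23, dock doors 37≥14).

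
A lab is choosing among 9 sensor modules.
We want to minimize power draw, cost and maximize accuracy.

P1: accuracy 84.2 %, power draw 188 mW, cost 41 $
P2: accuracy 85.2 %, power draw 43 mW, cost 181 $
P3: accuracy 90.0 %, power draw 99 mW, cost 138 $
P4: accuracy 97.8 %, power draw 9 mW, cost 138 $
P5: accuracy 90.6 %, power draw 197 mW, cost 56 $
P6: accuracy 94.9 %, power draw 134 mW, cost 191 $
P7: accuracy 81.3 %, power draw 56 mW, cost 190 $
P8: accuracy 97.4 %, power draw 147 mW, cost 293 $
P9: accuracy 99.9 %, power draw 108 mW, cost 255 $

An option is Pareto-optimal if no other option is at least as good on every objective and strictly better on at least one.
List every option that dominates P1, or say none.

none

P2: worse on cost (181 vs 41).
P3: worse on cost (138 vs 41).
P4: worse on cost (138 vs 41).
P5: worse on power draw (197 vs 188).
P6: worse on cost (191 vs 41).
P7: worse on accuracy (81.3 vs 84.2).
P8: worse on cost (293 vs 41).
P9: worse on cost (255 vs 41).
No option dominates P1.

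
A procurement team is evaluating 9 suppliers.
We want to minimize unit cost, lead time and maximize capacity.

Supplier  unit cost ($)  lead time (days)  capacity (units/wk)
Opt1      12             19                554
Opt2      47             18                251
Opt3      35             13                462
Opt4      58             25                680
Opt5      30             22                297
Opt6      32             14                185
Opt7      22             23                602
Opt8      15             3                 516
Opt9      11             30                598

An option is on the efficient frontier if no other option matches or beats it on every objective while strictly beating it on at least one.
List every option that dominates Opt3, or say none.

Opt8: unit cost 15≤35, lead time 3≤13, capacity 516≥462 — dominates Opt3.
Others (Opt1, Opt2, Opt4, Opt5, Opt6, Opt7, Opt9) are each worse than Opt3 on at least one objective.

Opt8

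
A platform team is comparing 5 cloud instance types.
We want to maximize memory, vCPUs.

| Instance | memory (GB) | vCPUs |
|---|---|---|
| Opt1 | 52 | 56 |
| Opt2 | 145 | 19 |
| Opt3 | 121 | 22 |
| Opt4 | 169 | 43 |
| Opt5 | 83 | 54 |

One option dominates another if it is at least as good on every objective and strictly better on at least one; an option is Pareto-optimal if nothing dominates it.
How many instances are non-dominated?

Opt1: not dominated (best vCPUs).
Opt2: dominated by Opt4 (memory 169≥145, vCPUs 43≥19).
Opt3: dominated by Opt4 (memory 169≥121, vCPUs 43≥22).
Opt4: not dominated (best memory).
Opt5: not dominated.
Pareto-optimal: Opt1, Opt4, Opt5 → 3.

3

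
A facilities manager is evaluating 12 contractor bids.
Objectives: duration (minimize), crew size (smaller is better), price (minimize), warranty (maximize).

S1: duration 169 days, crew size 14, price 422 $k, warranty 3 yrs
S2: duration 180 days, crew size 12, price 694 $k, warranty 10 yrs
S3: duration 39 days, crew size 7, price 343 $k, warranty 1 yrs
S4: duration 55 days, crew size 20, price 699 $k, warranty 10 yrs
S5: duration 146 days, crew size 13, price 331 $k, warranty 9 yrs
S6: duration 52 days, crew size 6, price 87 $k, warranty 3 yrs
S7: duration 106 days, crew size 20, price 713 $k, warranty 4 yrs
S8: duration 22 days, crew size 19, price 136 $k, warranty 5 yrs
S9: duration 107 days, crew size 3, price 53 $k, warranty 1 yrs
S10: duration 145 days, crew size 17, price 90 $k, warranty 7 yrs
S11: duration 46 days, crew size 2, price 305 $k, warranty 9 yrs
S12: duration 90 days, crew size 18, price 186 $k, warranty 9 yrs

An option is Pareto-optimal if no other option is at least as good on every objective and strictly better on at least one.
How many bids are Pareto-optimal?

9

S1: dominated by S5 (duration 146≤169, crew size 13≤14, price 331≤422, warranty 9≥3).
S2: not dominated.
S3: not dominated.
S4: not dominated.
S5: dominated by S11 (duration 46≤146, crew size 2≤13, price 305≤331, warranty 9≥9).
S6: not dominated.
S7: dominated by S4 (duration 55≤106, crew size 20≤20, price 699≤713, warranty 10≥4).
S8: not dominated (best duration).
S9: not dominated (best price).
S10: not dominated.
S11: not dominated (best crew size).
S12: not dominated.
Pareto-optimal: S2, S3, S4, S6, S8, S9, S10, S11, S12 → 9.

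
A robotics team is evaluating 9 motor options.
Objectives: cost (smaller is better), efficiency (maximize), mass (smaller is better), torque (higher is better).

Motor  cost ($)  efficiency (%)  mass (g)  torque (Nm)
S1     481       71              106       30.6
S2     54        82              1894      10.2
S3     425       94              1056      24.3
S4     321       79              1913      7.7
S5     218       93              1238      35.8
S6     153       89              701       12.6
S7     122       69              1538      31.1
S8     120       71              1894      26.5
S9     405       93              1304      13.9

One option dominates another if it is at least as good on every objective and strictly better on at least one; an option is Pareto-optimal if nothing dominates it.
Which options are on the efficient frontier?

S1: not dominated (best mass).
S2: not dominated (best cost).
S3: not dominated (best efficiency).
S4: dominated by S2 (cost 54≤321, efficiency 82≥79, mass 1894≤1913, torque 10.2≥7.7).
S5: not dominated (best torque).
S6: not dominated.
S7: not dominated.
S8: not dominated.
S9: dominated by S5 (cost 218≤405, efficiency 93≥93, mass 1238≤1304, torque 35.8≥13.9).

S1, S2, S3, S5, S6, S7, S8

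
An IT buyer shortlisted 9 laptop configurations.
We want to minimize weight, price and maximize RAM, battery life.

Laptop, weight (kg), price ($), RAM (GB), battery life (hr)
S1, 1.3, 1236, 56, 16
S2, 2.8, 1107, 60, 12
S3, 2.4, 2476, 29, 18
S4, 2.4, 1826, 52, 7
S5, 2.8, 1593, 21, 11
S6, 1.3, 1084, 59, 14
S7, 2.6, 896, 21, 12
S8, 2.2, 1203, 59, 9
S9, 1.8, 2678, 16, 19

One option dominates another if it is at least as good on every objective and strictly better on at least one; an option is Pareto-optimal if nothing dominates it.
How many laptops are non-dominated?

S1: not dominated.
S2: not dominated (best RAM).
S3: not dominated.
S4: dominated by S1 (weight 1.3≤2.4, price 1236≤1826, RAM 56≥52, battery life 16≥7).
S5: dominated by S1 (weight 1.3≤2.8, price 1236≤1593, RAM 56≥21, battery life 16≥11).
S6: not dominated.
S7: not dominated (best price).
S8: dominated by S6 (weight 1.3≤2.2, price 1084≤1203, RAM 59≥59, battery life 14≥9).
S9: not dominated (best battery life).
Pareto-optimal: S1, S2, S3, S6, S7, S9 → 6.

6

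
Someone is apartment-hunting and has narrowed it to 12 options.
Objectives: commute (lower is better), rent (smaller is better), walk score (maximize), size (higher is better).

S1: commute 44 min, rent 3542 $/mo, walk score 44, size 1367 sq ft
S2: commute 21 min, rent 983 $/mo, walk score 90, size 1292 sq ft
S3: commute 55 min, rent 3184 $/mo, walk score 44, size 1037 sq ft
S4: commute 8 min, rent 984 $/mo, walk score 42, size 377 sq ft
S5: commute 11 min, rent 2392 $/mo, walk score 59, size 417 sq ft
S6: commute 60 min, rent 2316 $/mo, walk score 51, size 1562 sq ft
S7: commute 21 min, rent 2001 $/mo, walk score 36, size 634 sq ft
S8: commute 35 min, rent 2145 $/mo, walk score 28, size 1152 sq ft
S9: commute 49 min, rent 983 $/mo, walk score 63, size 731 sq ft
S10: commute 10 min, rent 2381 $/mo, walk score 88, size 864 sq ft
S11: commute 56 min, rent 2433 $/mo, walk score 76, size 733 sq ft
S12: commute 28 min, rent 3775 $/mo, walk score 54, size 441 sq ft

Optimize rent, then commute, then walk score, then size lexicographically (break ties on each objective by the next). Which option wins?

First minimize rent: best is 983, kept {S2, S9}.
Then minimize commute: best is 21, kept {S2}.

S2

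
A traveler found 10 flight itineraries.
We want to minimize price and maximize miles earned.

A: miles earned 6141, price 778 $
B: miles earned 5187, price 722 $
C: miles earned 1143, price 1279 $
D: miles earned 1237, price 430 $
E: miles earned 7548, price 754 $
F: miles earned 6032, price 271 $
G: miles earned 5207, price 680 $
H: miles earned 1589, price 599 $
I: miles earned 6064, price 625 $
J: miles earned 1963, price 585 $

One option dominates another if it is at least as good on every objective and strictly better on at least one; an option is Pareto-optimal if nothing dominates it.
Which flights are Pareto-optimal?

E, F, I

A: dominated by E (miles earned 7548≥6141, price 754≤778).
B: dominated by F (miles earned 6032≥5187, price 271≤722).
C: dominated by A (miles earned 6141≥1143, price 778≤1279).
D: dominated by F (miles earned 6032≥1237, price 271≤430).
E: not dominated (best miles earned).
F: not dominated (best price).
G: dominated by F (miles earned 6032≥5207, price 271≤680).
H: dominated by F (miles earned 6032≥1589, price 271≤599).
I: not dominated.
J: dominated by F (miles earned 6032≥1963, price 271≤585).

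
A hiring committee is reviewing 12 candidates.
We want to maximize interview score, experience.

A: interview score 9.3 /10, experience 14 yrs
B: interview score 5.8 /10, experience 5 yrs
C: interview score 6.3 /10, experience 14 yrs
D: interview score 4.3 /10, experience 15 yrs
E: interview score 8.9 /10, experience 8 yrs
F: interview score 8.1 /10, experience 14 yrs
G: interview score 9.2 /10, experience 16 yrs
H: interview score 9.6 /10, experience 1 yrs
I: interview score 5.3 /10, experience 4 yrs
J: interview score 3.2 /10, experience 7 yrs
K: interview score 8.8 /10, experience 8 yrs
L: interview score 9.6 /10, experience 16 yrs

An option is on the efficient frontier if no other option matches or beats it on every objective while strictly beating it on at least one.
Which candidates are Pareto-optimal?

L

A: dominated by L (interview score 9.6≥9.3, experience 16≥14).
B: dominated by A (interview score 9.3≥5.8, experience 14≥5).
C: dominated by A (interview score 9.3≥6.3, experience 14≥14).
D: dominated by G (interview score 9.2≥4.3, experience 16≥15).
E: dominated by A (interview score 9.3≥8.9, experience 14≥8).
F: dominated by A (interview score 9.3≥8.1, experience 14≥14).
G: dominated by L (interview score 9.6≥9.2, experience 16≥16).
H: dominated by L (interview score 9.6≥9.6, experience 16≥1).
I: dominated by A (interview score 9.3≥5.3, experience 14≥4).
J: dominated by A (interview score 9.3≥3.2, experience 14≥7).
K: dominated by A (interview score 9.3≥8.8, experience 14≥8).
L: not dominated.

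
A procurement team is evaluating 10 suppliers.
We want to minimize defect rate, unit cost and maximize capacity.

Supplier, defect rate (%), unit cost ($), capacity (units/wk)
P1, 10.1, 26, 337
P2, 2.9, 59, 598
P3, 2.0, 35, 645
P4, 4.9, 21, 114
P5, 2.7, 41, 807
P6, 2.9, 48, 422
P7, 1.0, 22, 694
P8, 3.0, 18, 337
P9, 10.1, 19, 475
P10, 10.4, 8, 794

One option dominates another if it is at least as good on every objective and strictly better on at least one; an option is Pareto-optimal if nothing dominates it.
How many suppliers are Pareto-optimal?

P1: dominated by P7 (defect rate 1.0≤10.1, unit cost 22≤26, capacity 694≥337).
P2: dominated by P3 (defect rate 2.0≤2.9, unit cost 35≤59, capacity 645≥598).
P3: dominated by P7 (defect rate 1.0≤2.0, unit cost 22≤35, capacity 694≥645).
P4: dominated by P8 (defect rate 3.0≤4.9, unit cost 18≤21, capacity 337≥114).
P5: not dominated (best capacity).
P6: dominated by P3 (defect rate 2.0≤2.9, unit cost 35≤48, capacity 645≥422).
P7: not dominated (best defect rate).
P8: not dominated.
P9: not dominated.
P10: not dominated (best unit cost).
Pareto-optimal: P5, P7, P8, P9, P10 → 5.

5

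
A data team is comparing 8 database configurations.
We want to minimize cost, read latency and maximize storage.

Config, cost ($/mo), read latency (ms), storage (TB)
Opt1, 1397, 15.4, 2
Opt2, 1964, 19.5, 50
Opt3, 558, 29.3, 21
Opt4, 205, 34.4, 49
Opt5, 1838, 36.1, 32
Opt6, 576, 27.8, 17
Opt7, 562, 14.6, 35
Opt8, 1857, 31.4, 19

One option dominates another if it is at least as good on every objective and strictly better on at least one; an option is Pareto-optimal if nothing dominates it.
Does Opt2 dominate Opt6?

No

Opt2 vs Opt6: Opt2 is worse on cost (1964 vs 576), so it does not dominate Opt6.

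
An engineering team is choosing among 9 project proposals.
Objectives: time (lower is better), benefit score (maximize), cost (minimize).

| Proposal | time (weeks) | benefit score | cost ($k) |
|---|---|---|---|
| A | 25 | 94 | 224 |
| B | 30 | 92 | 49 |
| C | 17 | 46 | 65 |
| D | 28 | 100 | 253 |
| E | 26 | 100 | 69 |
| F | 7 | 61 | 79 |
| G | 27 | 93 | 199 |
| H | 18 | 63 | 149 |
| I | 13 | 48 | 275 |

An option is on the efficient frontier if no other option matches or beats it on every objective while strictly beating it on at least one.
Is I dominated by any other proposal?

F vs I: time 7≤13, benefit score 61≥48, cost 79≤275 — F is at least as good on every objective and strictly better on at least one, so F dominates I.

Yes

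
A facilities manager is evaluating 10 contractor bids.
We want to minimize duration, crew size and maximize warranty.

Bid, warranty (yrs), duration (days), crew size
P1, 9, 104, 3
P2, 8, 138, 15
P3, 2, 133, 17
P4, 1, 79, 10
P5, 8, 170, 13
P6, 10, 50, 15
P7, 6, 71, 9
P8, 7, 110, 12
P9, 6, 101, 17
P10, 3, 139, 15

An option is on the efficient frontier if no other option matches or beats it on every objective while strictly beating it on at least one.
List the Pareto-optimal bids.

P1: not dominated (best crew size).
P2: dominated by P1 (warranty 9≥8, duration 104≤138, crew size 3≤15).
P3: dominated by P1 (warranty 9≥2, duration 104≤133, crew size 3≤17).
P4: dominated by P7 (warranty 6≥1, duration 71≤79, crew size 9≤10).
P5: dominated by P1 (warranty 9≥8, duration 104≤170, crew size 3≤13).
P6: not dominated (best warranty).
P7: not dominated.
P8: dominated by P1 (warranty 9≥7, duration 104≤110, crew size 3≤12).
P9: dominated by P6 (warranty 10≥6, duration 50≤101, crew size 15≤17).
P10: dominated by P1 (warranty 9≥3, duration 104≤139, crew size 3≤15).

P1, P6, P7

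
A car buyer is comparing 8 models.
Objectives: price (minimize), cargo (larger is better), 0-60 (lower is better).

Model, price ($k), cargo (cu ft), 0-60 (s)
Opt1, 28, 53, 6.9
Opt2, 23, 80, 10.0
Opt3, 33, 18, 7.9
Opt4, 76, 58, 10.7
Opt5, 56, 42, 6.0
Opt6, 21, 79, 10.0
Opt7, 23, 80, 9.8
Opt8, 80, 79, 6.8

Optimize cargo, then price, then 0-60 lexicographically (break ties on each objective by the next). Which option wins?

Opt7

First maximize cargo: best is 80, kept {Opt2, Opt7}.
Then minimize price: best is 23, kept {Opt2, Opt7}.
Then minimize 0-60: best is 9.8, kept {Opt7}.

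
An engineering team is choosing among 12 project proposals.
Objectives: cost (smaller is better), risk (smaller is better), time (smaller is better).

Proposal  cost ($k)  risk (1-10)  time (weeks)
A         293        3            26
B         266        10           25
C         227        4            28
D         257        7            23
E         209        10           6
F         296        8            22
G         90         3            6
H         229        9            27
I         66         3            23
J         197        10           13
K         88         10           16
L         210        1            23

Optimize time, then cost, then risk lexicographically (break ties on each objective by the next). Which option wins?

G

First minimize time: best is 6, kept {E, G}.
Then minimize cost: best is 90, kept {G}.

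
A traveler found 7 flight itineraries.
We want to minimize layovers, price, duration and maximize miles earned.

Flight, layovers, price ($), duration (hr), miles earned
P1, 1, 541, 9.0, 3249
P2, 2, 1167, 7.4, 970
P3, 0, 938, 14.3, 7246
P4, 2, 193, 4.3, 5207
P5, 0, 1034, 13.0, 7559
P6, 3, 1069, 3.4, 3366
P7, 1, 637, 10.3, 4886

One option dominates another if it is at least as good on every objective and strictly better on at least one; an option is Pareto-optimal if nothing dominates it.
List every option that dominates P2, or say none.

P4

P4: layovers 2≤2, price 193≤1167, duration 4.3≤7.4, miles earned 5207≥970 — dominates P2.
Others (P1, P3, P5, P6, P7) are each worse than P2 on at least one objective.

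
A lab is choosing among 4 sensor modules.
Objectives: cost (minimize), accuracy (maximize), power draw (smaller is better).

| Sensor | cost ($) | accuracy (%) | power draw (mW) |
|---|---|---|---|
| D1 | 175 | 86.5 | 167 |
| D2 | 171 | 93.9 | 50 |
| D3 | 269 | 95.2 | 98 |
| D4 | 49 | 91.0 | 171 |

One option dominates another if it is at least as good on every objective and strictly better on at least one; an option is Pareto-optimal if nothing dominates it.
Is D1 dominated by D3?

D3 vs D1: D3 is worse on cost (269 vs 175), so it does not dominate D1.

No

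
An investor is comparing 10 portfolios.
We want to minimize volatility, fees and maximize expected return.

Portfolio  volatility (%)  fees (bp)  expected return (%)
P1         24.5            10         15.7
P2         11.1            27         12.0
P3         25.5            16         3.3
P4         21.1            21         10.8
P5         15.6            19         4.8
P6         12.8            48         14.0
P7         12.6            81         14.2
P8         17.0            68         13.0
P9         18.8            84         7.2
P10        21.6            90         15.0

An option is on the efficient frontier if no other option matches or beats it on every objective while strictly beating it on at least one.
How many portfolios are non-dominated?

7

P1: not dominated (best fees).
P2: not dominated (best volatility).
P3: dominated by P1 (volatility 24.5≤25.5, fees 10≤16, expected return 15.7≥3.3).
P4: not dominated.
P5: not dominated.
P6: not dominated.
P7: not dominated.
P8: dominated by P6 (volatility 12.8≤17.0, fees 48≤68, expected return 14.0≥13.0).
P9: dominated by P2 (volatility 11.1≤18.8, fees 27≤84, expected return 12.0≥7.2).
P10: not dominated.
Pareto-optimal: P1, P2, P4, P5, P6, P7, P10 → 7.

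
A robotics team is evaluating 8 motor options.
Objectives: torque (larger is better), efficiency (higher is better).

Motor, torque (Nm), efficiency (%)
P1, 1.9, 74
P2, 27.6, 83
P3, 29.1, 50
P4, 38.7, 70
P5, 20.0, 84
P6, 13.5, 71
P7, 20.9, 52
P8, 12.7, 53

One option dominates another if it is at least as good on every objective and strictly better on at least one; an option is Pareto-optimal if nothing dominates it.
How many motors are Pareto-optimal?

P1: dominated by P2 (torque 27.6≥1.9, efficiency 83≥74).
P2: not dominated.
P3: dominated by P4 (torque 38.7≥29.1, efficiency 70≥50).
P4: not dominated (best torque).
P5: not dominated (best efficiency).
P6: dominated by P2 (torque 27.6≥13.5, efficiency 83≥71).
P7: dominated by P2 (torque 27.6≥20.9, efficiency 83≥52).
P8: dominated by P2 (torque 27.6≥12.7, efficiency 83≥53).
Pareto-optimal: P2, P4, P5 → 3.

3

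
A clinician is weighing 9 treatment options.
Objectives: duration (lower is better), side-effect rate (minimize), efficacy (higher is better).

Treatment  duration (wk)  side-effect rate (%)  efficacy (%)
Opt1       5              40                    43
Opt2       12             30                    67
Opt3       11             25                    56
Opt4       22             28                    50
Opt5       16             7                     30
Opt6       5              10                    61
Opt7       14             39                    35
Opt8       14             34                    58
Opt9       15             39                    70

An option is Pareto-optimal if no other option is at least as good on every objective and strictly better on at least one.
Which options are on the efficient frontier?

Opt2, Opt5, Opt6, Opt9

Opt1: dominated by Opt6 (duration 5≤5, side-effect rate 10≤40, efficacy 61≥43).
Opt2: not dominated.
Opt3: dominated by Opt6 (duration 5≤11, side-effect rate 10≤25, efficacy 61≥56).
Opt4: dominated by Opt3 (duration 11≤22, side-effect rate 25≤28, efficacy 56≥50).
Opt5: not dominated (best side-effect rate).
Opt6: not dominated.
Opt7: dominated by Opt2 (duration 12≤14, side-effect rate 30≤39, efficacy 67≥35).
Opt8: dominated by Opt2 (duration 12≤14, side-effect rate 30≤34, efficacy 67≥58).
Opt9: not dominated (best efficacy).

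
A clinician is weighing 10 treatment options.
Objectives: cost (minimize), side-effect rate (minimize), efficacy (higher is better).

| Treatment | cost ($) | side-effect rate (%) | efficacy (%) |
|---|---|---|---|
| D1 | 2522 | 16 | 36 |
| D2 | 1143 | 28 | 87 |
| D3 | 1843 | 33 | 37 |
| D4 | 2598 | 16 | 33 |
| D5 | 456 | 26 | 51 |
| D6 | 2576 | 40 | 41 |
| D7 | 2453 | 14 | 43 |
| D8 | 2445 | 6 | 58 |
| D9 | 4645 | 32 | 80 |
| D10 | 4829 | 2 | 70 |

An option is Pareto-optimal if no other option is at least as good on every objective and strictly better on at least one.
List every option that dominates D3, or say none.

D2, D5

D2: cost 1143≤1843, side-effect rate 28≤33, efficacy 87≥37 — dominates D3.
D5: cost 456≤1843, side-effect rate 26≤33, efficacy 51≥37 — dominates D3.
Others (D1, D4, D6, D7, D8, D9, D10) are each worse than D3 on at least one objective.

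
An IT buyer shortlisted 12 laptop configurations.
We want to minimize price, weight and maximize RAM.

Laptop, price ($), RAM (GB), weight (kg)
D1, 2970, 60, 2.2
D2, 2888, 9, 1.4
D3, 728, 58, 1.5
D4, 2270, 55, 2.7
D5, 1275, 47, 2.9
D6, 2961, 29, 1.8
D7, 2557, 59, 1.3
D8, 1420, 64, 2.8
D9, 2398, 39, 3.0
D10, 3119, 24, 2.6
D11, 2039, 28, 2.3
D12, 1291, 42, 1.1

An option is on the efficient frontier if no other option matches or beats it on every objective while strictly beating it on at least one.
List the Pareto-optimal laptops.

D1: not dominated.
D2: dominated by D7 (price 2557≤2888, RAM 59≥9, weight 1.3≤1.4).
D3: not dominated (best price).
D4: dominated by D3 (price 728≤2270, RAM 58≥55, weight 1.5≤2.7).
D5: dominated by D3 (price 728≤1275, RAM 58≥47, weight 1.5≤2.9).
D6: dominated by D3 (price 728≤2961, RAM 58≥29, weight 1.5≤1.8).
D7: not dominated.
D8: not dominated (best RAM).
D9: dominated by D3 (price 728≤2398, RAM 58≥39, weight 1.5≤3.0).
D10: dominated by D1 (price 2970≤3119, RAM 60≥24, weight 2.2≤2.6).
D11: dominated by D3 (price 728≤2039, RAM 58≥28, weight 1.5≤2.3).
D12: not dominated (best weight).

D1, D3, D7, D8, D12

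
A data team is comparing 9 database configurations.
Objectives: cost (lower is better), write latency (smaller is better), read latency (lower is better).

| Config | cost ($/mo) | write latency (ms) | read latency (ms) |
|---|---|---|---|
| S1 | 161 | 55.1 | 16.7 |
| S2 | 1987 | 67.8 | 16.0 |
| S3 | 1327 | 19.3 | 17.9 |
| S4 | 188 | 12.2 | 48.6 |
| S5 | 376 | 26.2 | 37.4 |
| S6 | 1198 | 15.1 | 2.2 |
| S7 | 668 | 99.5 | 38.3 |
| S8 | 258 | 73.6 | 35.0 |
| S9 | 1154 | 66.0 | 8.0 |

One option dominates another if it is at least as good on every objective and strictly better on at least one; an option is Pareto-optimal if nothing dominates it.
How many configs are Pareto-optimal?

S1: not dominated (best cost).
S2: dominated by S6 (cost 1198≤1987, write latency 15.1≤67.8, read latency 2.2≤16.0).
S3: dominated by S6 (cost 1198≤1327, write latency 15.1≤19.3, read latency 2.2≤17.9).
S4: not dominated (best write latency).
S5: not dominated.
S6: not dominated (best read latency).
S7: dominated by S1 (cost 161≤668, write latency 55.1≤99.5, read latency 16.7≤38.3).
S8: dominated by S1 (cost 161≤258, write latency 55.1≤73.6, read latency 16.7≤35.0).
S9: not dominated.
Pareto-optimal: S1, S4, S5, S6, S9 → 5.

5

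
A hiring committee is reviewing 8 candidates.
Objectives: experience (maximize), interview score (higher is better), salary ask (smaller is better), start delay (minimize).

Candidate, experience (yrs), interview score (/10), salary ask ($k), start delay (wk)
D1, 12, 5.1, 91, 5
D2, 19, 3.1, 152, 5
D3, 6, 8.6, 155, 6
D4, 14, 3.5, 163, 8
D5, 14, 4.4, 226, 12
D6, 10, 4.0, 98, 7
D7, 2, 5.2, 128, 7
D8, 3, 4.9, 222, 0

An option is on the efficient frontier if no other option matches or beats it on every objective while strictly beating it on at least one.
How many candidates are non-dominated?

D1: not dominated (best salary ask).
D2: not dominated (best experience).
D3: not dominated (best interview score).
D4: not dominated.
D5: not dominated.
D6: dominated by D1 (experience 12≥10, interview score 5.1≥4.0, salary ask 91≤98, start delay 5≤7).
D7: not dominated.
D8: not dominated (best start delay).
Pareto-optimal: D1, D2, D3, D4, D5, D7, D8 → 7.

7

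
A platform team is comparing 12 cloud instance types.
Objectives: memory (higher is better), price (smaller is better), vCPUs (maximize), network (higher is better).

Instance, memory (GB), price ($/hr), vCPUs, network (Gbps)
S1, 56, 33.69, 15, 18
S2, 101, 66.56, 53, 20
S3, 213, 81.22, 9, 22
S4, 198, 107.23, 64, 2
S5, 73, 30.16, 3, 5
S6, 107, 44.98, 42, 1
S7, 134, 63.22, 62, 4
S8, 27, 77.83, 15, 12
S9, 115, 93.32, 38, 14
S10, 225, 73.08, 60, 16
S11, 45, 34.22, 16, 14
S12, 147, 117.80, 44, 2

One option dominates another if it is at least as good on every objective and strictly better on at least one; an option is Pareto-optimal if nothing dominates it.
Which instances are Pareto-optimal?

S1: not dominated.
S2: not dominated.
S3: not dominated (best network).
S4: not dominated (best vCPUs).
S5: not dominated (best price).
S6: not dominated.
S7: not dominated.
S8: dominated by S1 (memory 56≥27, price 33.69≤77.83, vCPUs 15≥15, network 18≥12).
S9: dominated by S10 (memory 225≥115, price 73.08≤93.32, vCPUs 60≥38, network 16≥14).
S10: not dominated (best memory).
S11: not dominated.
S12: dominated by S4 (memory 198≥147, price 107.23≤117.80, vCPUs 64≥44, network 2≥2).

S1, S2, S3, S4, S5, S6, S7, S10, S11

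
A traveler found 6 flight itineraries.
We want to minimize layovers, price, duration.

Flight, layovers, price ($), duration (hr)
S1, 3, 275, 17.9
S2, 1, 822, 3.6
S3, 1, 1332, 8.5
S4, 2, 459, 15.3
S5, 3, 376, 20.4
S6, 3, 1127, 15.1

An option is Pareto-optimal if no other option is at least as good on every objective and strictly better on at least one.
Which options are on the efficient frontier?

S1: not dominated (best price).
S2: not dominated (best duration).
S3: dominated by S2 (layovers 1≤1, price 822≤1332, duration 3.6≤8.5).
S4: not dominated.
S5: dominated by S1 (layovers 3≤3, price 275≤376, duration 17.9≤20.4).
S6: dominated by S2 (layovers 1≤3, price 822≤1127, duration 3.6≤15.1).

S1, S2, S4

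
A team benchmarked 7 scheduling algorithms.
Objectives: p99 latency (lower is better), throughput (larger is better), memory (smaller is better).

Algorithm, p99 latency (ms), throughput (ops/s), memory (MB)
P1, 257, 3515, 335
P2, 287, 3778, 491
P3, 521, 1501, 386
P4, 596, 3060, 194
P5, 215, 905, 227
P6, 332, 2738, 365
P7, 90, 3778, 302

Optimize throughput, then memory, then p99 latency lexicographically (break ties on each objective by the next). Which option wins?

P7

First maximize throughput: best is 3778, kept {P2, P7}.
Then minimize memory: best is 302, kept {P7}.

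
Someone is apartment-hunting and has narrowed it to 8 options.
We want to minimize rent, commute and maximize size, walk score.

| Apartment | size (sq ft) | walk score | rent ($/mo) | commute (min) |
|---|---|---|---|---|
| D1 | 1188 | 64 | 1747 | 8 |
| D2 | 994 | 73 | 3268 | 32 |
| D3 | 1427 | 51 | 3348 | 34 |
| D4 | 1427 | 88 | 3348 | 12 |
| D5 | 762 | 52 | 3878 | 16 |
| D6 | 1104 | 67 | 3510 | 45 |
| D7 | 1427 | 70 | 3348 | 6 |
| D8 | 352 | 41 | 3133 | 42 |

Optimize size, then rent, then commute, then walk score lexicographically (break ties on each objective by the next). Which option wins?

First maximize size: best is 1427, kept {D3, D4, D7}.
Then minimize rent: best is 3348, kept {D3, D4, D7}.
Then minimize commute: best is 6, kept {D7}.

D7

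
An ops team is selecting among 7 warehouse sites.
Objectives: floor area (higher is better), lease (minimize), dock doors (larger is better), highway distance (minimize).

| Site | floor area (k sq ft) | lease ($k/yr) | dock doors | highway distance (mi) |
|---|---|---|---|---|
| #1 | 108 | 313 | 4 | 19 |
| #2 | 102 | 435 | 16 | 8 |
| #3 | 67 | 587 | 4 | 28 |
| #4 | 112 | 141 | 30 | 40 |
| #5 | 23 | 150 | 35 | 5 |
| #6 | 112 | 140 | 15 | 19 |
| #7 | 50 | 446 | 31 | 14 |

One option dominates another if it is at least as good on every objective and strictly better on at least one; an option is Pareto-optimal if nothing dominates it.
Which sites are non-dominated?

#2, #4, #5, #6, #7

#1: dominated by #6 (floor area 112≥108, lease 140≤313, dock doors 15≥4, highway distance 19≤19).
#2: not dominated.
#3: dominated by #1 (floor area 108≥67, lease 313≤587, dock doors 4≥4, highway distance 19≤28).
#4: not dominated.
#5: not dominated (best dock doors).
#6: not dominated (best lease).
#7: not dominated.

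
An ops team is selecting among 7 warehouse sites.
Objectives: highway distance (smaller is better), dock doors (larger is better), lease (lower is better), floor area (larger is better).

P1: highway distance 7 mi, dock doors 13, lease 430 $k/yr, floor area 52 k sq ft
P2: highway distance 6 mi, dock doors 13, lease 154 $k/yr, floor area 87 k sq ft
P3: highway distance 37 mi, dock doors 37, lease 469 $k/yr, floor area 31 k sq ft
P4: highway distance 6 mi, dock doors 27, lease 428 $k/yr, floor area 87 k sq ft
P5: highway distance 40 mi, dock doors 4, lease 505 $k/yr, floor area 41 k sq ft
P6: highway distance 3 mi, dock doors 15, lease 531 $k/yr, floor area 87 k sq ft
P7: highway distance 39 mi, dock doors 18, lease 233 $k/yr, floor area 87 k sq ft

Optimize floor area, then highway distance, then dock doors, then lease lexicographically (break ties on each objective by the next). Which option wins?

First maximize floor area: best is 87, kept {P2, P4, P6, P7}.
Then minimize highway distance: best is 3, kept {P6}.

P6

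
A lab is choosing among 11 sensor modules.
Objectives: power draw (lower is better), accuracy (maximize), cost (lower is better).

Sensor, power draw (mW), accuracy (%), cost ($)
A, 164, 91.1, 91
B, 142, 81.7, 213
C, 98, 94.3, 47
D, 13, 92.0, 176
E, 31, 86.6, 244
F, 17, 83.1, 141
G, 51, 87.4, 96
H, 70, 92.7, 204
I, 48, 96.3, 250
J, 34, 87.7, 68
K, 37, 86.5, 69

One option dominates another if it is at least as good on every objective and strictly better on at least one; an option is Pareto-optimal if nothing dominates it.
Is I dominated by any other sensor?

A: worse on power draw (164 vs 48).
B: worse on power draw (142 vs 48).
C: worse on power draw (98 vs 48).
D: worse on accuracy (92.0 vs 96.3).
E: worse on accuracy (86.6 vs 96.3).
F: worse on accuracy (83.1 vs 96.3).
G: worse on power draw (51 vs 48).
H: worse on power draw (70 vs 48).
J: worse on accuracy (87.7 vs 96.3).
K: worse on accuracy (86.5 vs 96.3).
No option is at least as good as I on every objective and strictly better on one.

No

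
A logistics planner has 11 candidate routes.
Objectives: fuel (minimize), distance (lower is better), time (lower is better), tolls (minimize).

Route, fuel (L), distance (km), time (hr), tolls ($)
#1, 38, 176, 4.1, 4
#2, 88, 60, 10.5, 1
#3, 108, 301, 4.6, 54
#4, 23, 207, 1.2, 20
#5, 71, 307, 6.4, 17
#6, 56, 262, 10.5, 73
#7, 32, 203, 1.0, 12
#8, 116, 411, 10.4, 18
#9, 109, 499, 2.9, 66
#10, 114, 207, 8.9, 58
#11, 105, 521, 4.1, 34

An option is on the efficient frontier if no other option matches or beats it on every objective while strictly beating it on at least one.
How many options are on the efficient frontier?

#1: not dominated.
#2: not dominated (best distance).
#3: dominated by #1 (fuel 38≤108, distance 176≤301, time 4.1≤4.6, tolls 4≤54).
#4: not dominated (best fuel).
#5: dominated by #1 (fuel 38≤71, distance 176≤307, time 4.1≤6.4, tolls 4≤17).
#6: dominated by #1 (fuel 38≤56, distance 176≤262, time 4.1≤10.5, tolls 4≤73).
#7: not dominated (best time).
#8: dominated by #1 (fuel 38≤116, distance 176≤411, time 4.1≤10.4, tolls 4≤18).
#9: dominated by #4 (fuel 23≤109, distance 207≤499, time 1.2≤2.9, tolls 20≤66).
#10: dominated by #1 (fuel 38≤114, distance 176≤207, time 4.1≤8.9, tolls 4≤58).
#11: dominated by #1 (fuel 38≤105, distance 176≤521, time 4.1≤4.1, tolls 4≤34).
Pareto-optimal: #1, #2, #4, #7 → 4.

4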